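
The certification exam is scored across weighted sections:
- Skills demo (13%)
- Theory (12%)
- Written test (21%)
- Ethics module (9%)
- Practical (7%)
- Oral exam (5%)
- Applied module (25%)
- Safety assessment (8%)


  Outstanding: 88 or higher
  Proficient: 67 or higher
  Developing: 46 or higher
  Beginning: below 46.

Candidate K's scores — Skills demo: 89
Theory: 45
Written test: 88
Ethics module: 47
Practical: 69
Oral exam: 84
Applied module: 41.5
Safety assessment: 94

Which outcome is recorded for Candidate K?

Weighted total:
  Skills demo 89 × 0.13 = 11.57
  Theory 45 × 0.12 = 5.4
  Written test 88 × 0.21 = 18.48
  Ethics module 47 × 0.09 = 4.23
  Practical 69 × 0.07 = 4.83
  Oral exam 84 × 0.05 = 4.2
  Applied module 41.5 × 0.25 = 10.375
  Safety assessment 94 × 0.08 = 7.52
Sum = 66.605
66.605 is ≥ 46 and < 67 → Developing

Developing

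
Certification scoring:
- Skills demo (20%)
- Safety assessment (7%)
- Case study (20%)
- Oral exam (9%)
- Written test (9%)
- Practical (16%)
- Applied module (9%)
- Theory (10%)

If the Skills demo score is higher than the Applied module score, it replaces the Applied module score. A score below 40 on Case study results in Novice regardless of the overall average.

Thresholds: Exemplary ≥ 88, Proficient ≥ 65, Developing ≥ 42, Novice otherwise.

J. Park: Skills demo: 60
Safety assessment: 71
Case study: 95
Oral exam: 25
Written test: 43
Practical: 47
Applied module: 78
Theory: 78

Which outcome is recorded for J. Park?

Developing

Skills demo (60) ≤ Applied module (78), so Applied module stays at 78.
Case study score 95 ≥ 40: minimum met.
Weighted total:
  Skills demo 60 × 0.2 = 12
  Safety assessment 71 × 0.07 = 4.97
  Case study 95 × 0.2 = 19
  Oral exam 25 × 0.09 = 2.25
  Written test 43 × 0.09 = 3.87
  Practical 47 × 0.16 = 7.52
  Applied module 78 × 0.09 = 7.02
  Theory 78 × 0.1 = 7.8
Sum = 64.43
64.43 is ≥ 42 and < 65 → Developing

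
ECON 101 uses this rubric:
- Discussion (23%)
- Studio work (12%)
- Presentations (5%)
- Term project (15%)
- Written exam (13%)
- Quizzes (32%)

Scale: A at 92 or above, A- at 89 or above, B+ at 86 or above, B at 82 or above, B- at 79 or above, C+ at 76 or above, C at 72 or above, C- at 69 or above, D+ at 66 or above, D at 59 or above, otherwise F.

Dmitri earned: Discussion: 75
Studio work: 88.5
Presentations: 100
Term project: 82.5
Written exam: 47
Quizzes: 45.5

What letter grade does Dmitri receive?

Weighted total:
  Discussion 75 × 0.23 = 17.25
  Studio work 88.5 × 0.12 = 10.62
  Presentations 100 × 0.05 = 5
  Term project 82.5 × 0.15 = 12.375
  Written exam 47 × 0.13 = 6.11
  Quizzes 45.5 × 0.32 = 14.56
Sum = 65.915
65.915 is ≥ 59 and < 66 → D

D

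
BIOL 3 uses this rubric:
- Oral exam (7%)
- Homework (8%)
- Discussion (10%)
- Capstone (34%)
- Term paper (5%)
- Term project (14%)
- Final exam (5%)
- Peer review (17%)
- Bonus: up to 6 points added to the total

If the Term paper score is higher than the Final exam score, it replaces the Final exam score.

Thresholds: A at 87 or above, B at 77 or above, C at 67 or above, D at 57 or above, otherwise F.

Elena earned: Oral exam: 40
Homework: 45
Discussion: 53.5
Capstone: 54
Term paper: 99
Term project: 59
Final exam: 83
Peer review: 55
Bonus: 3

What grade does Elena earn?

Term paper (99) > Final exam (83), so Final exam counts as 99.
Weighted total:
  Oral exam 40 × 0.07 = 2.8
  Homework 45 × 0.08 = 3.6
  Discussion 53.5 × 0.1 = 5.35
  Capstone 54 × 0.34 = 18.36
  Term paper 99 × 0.05 = 4.95
  Term project 59 × 0.14 = 8.26
  Final exam 99 × 0.05 = 4.95
  Peer review 55 × 0.17 = 9.35
Sum = 57.62
Bonus: 57.62 + 3 = 60.62
60.62 is ≥ 57 and < 67 → D

D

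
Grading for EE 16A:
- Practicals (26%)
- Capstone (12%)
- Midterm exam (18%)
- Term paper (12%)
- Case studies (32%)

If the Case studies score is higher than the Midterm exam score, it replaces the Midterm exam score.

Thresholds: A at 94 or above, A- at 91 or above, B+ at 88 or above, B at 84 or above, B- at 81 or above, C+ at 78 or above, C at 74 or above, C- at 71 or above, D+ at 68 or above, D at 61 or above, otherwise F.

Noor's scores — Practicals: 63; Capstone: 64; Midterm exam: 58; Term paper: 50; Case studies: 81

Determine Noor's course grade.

D+

Case studies (81) > Midterm exam (58), so Midterm exam counts as 81.
Weighted total:
  Practicals 63 × 0.26 = 16.38
  Capstone 64 × 0.12 = 7.68
  Midterm exam 81 × 0.18 = 14.58
  Term paper 50 × 0.12 = 6
  Case studies 81 × 0.32 = 25.92
Sum = 70.56
70.56 is ≥ 68 and < 71 → D+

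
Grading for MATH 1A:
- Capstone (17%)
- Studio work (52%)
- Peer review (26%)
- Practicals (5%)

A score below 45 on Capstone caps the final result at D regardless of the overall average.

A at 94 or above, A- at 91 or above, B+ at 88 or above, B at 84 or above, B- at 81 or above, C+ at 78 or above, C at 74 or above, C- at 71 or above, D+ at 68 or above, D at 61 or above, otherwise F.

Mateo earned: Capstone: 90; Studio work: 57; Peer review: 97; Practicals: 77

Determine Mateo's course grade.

Capstone score 90 ≥ 45: minimum met.
Weighted total:
  Capstone 90 × 0.17 = 15.3
  Studio work 57 × 0.52 = 29.64
  Peer review 97 × 0.26 = 25.22
  Practicals 77 × 0.05 = 3.85
Sum = 74.01
74.01 is ≥ 74 and < 78 → C

C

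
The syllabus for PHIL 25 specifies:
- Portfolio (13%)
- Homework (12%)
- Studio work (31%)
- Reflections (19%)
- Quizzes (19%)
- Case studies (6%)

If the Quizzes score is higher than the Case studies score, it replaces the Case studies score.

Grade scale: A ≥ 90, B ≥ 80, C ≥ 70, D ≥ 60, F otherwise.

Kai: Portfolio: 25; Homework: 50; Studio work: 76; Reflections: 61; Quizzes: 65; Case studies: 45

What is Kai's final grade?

Quizzes (65) > Case studies (45), so Case studies counts as 65.
Weighted total:
  Portfolio 25 × 0.13 = 3.25
  Homework 50 × 0.12 = 6
  Studio work 76 × 0.31 = 23.56
  Reflections 61 × 0.19 = 11.59
  Quizzes 65 × 0.19 = 12.35
  Case studies 65 × 0.06 = 3.9
Sum = 60.65
60.65 is ≥ 60 and < 70 → D

D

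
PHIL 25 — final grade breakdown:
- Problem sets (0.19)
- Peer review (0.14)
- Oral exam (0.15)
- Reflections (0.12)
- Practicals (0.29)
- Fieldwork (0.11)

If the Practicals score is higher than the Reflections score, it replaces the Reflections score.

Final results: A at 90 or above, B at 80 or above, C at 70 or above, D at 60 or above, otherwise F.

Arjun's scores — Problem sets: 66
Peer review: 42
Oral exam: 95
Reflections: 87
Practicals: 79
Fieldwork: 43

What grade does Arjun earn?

C

Practicals (79) ≤ Reflections (87), so Reflections stays at 87.
Weighted total:
  Problem sets 66 × 0.19 = 12.54
  Peer review 42 × 0.14 = 5.88
  Oral exam 95 × 0.15 = 14.25
  Reflections 87 × 0.12 = 10.44
  Practicals 79 × 0.29 = 22.91
  Fieldwork 43 × 0.11 = 4.73
Sum = 70.75
70.75 is ≥ 70 and < 80 → C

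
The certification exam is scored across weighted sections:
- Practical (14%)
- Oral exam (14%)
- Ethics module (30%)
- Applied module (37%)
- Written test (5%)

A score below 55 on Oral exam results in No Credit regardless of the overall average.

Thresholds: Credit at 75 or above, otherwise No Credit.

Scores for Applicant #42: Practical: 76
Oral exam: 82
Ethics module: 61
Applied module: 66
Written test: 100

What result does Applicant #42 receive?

Oral exam score 82 ≥ 55: minimum met.
Weighted total:
  Practical 76 × 0.14 = 10.64
  Oral exam 82 × 0.14 = 11.48
  Ethics module 61 × 0.3 = 18.3
  Applied module 66 × 0.37 = 24.42
  Written test 100 × 0.05 = 5
Sum = 69.84
69.84 < 75 → No Credit

No Credit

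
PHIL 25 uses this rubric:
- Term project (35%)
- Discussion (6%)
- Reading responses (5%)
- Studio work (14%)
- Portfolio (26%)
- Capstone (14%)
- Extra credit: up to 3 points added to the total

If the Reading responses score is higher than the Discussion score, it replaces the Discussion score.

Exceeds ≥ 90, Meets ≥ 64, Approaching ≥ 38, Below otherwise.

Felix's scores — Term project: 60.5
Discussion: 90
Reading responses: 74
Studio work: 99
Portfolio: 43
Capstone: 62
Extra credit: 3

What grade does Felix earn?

Reading responses (74) ≤ Discussion (90), so Discussion stays at 90.
Weighted total:
  Term project 60.5 × 0.35 = 21.175
  Discussion 90 × 0.06 = 5.4
  Reading responses 74 × 0.05 = 3.7
  Studio work 99 × 0.14 = 13.86
  Portfolio 43 × 0.26 = 11.18
  Capstone 62 × 0.14 = 8.68
Sum = 63.995
Extra credit: 63.995 + 3 = 66.995
66.995 is ≥ 64 and < 90 → Meets

Meets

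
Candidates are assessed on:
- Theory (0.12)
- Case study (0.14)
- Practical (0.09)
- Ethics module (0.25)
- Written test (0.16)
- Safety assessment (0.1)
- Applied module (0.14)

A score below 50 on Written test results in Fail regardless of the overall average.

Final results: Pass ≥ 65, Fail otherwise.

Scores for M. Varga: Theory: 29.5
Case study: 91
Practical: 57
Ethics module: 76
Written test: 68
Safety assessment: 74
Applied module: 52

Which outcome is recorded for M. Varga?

Pass

Written test score 68 ≥ 50: minimum met.
Weighted total:
  Theory 29.5 × 0.12 = 3.54
  Case study 91 × 0.14 = 12.74
  Practical 57 × 0.09 = 5.13
  Ethics module 76 × 0.25 = 19
  Written test 68 × 0.16 = 10.88
  Safety assessment 74 × 0.1 = 7.4
  Applied module 52 × 0.14 = 7.28
Sum = 65.97
65.97 ≥ 65 → Pass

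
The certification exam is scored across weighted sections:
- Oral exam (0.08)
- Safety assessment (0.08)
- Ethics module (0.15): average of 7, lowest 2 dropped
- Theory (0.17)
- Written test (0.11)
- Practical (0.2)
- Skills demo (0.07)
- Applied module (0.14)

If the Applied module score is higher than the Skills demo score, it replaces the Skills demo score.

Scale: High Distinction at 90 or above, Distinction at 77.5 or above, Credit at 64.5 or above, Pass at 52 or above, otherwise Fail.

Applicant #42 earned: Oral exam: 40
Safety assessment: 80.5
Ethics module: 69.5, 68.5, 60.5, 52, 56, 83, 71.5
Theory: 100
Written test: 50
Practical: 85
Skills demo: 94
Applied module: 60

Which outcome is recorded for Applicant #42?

Credit

Ethics module: drop 52, 56 → average of remaining 5 = 353/5 = 70.6
Applied module (60) ≤ Skills demo (94), so Skills demo stays at 94.
Weighted total:
  Oral exam 40 × 0.08 = 3.2
  Safety assessment 80.5 × 0.08 = 6.44
  Ethics module 70.6 × 0.15 = 10.59
  Theory 100 × 0.17 = 17
  Written test 50 × 0.11 = 5.5
  Practical 85 × 0.2 = 17
  Skills demo 94 × 0.07 = 6.58
  Applied module 60 × 0.14 = 8.4
Sum = 74.71
74.71 is ≥ 64.5 and < 77.5 → Credit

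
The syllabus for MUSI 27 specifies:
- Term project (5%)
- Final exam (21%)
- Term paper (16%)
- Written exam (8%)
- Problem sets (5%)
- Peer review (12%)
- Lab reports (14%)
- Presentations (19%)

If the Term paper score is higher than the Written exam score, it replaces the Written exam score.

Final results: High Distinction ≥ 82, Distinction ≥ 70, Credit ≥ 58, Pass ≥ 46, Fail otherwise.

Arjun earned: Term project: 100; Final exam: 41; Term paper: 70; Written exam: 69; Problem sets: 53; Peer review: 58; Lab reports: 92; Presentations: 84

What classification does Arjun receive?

Term paper (70) > Written exam (69), so Written exam counts as 70.
Weighted total:
  Term project 100 × 0.05 = 5
  Final exam 41 × 0.21 = 8.61
  Term paper 70 × 0.16 = 11.2
  Written exam 70 × 0.08 = 5.6
  Problem sets 53 × 0.05 = 2.65
  Peer review 58 × 0.12 = 6.96
  Lab reports 92 × 0.14 = 12.88
  Presentations 84 × 0.19 = 15.96
Sum = 68.86
68.86 is ≥ 58 and < 70 → Credit

Credit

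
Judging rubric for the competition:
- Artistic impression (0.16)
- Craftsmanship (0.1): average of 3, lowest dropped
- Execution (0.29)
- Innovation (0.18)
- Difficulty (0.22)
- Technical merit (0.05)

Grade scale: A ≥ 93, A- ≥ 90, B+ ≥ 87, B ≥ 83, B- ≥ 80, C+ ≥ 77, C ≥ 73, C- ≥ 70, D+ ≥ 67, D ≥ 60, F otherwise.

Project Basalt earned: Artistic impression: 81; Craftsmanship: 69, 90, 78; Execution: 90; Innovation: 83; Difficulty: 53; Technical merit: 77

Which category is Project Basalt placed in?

C+

Craftsmanship: drop 69 → average of remaining 2 = 168/2 = 84
Weighted total:
  Artistic impression 81 × 0.16 = 12.96
  Craftsmanship 84 × 0.1 = 8.4
  Execution 90 × 0.29 = 26.1
  Innovation 83 × 0.18 = 14.94
  Difficulty 53 × 0.22 = 11.66
  Technical merit 77 × 0.05 = 3.85
Sum = 77.91
77.91 is ≥ 77 and < 80 → C+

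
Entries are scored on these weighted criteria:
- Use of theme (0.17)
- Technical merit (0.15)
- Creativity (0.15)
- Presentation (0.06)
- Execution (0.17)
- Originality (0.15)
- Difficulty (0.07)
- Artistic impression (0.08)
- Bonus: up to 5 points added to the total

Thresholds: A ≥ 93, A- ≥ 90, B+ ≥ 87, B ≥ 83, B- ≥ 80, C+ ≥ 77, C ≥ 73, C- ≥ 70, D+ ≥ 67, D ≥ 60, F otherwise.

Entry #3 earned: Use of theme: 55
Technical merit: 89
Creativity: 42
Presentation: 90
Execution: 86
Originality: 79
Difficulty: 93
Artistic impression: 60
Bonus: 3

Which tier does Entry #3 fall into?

Weighted total:
  Use of theme 55 × 0.17 = 9.35
  Technical merit 89 × 0.15 = 13.35
  Creativity 42 × 0.15 = 6.3
  Presentation 90 × 0.06 = 5.4
  Execution 86 × 0.17 = 14.62
  Originality 79 × 0.15 = 11.85
  Difficulty 93 × 0.07 = 6.51
  Artistic impression 60 × 0.08 = 4.8
Sum = 72.18
Bonus: 72.18 + 3 = 75.18
75.18 is ≥ 73 and < 77 → C

C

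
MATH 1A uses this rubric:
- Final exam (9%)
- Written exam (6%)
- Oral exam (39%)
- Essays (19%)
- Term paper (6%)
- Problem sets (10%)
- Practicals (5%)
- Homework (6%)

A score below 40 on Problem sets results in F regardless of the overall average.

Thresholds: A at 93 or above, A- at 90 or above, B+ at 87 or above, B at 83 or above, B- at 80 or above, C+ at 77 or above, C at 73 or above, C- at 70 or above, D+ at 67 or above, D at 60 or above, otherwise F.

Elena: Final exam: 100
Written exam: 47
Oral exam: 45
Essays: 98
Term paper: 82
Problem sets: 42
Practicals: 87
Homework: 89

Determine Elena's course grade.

D

Problem sets score 42 ≥ 40: minimum met.
Weighted total:
  Final exam 100 × 0.09 = 9
  Written exam 47 × 0.06 = 2.82
  Oral exam 45 × 0.39 = 17.55
  Essays 98 × 0.19 = 18.62
  Term paper 82 × 0.06 = 4.92
  Problem sets 42 × 0.1 = 4.2
  Practicals 87 × 0.05 = 4.35
  Homework 89 × 0.06 = 5.34
Sum = 66.8
66.8 is ≥ 60 and < 67 → D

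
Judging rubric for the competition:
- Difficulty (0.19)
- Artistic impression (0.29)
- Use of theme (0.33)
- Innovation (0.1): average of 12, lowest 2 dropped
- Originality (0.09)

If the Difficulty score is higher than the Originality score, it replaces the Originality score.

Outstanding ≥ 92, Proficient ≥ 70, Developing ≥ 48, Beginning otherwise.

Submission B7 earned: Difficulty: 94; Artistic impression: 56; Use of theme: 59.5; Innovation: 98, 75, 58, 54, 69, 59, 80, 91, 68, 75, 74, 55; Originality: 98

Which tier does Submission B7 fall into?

Innovation: drop 54, 55 → average of remaining 10 = 747/10 = 74.7
Difficulty (94) ≤ Originality (98), so Originality stays at 98.
Weighted total:
  Difficulty 94 × 0.19 = 17.86
  Artistic impression 56 × 0.29 = 16.24
  Use of theme 59.5 × 0.33 = 19.635
  Innovation 74.7 × 0.1 = 7.47
  Originality 98 × 0.09 = 8.82
Sum = 70.025
70.025 is ≥ 70 and < 92 → Proficient

Proficient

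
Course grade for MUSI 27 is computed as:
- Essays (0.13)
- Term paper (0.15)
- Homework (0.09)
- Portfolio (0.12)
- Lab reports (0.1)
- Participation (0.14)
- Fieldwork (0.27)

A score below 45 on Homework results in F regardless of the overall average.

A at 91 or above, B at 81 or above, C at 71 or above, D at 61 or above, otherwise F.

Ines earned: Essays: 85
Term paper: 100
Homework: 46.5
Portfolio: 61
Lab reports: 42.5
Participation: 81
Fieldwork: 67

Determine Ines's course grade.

C

Homework score 46.5 ≥ 45: minimum met.
Weighted total:
  Essays 85 × 0.13 = 11.05
  Term paper 100 × 0.15 = 15
  Homework 46.5 × 0.09 = 4.185
  Portfolio 61 × 0.12 = 7.32
  Lab reports 42.5 × 0.1 = 4.25
  Participation 81 × 0.14 = 11.34
  Fieldwork 67 × 0.27 = 18.09
Sum = 71.235
71.235 is ≥ 71 and < 81 → C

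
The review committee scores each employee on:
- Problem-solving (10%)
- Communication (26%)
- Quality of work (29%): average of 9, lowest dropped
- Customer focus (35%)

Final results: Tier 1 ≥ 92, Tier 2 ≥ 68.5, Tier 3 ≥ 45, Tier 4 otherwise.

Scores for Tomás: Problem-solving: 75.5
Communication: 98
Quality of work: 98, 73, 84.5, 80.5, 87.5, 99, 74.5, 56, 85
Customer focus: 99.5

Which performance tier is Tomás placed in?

Quality of work: drop 56 → average of remaining 8 = 682/8 = 85.25
Weighted total:
  Problem-solving 75.5 × 0.1 = 7.55
  Communication 98 × 0.26 = 25.48
  Quality of work 85.25 × 0.29 = 24.7225
  Customer focus 99.5 × 0.35 = 34.825
Sum = 92.5775
92.5775 ≥ 92 → Tier 1

Tier 1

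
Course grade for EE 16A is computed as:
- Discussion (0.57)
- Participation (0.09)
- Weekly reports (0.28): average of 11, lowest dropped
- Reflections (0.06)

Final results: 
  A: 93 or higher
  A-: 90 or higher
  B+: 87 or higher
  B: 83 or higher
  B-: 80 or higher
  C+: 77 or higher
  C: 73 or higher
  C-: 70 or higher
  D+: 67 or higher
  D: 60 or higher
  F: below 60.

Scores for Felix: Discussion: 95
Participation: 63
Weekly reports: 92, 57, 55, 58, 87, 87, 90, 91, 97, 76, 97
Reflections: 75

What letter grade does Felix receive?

B+

Weekly reports: drop 55 → average of remaining 10 = 832/10 = 83.2
Weighted total:
  Discussion 95 × 0.57 = 54.15
  Participation 63 × 0.09 = 5.67
  Weekly reports 83.2 × 0.28 = 23.296
  Reflections 75 × 0.06 = 4.5
Sum = 87.616
87.616 is ≥ 87 and < 90 → B+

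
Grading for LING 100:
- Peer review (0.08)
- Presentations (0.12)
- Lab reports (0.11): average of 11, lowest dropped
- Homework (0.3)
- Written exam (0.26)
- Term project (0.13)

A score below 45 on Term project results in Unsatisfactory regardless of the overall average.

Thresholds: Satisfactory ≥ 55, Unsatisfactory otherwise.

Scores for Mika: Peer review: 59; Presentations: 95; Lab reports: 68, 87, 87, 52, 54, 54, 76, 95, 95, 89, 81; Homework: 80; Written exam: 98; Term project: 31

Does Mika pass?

Unsatisfactory

Lab reports: drop 52 → average of remaining 10 = 786/10 = 78.6
Term project score 31 < 45: minimum not met.
Weighted total:
  Peer review 59 × 0.08 = 4.72
  Presentations 95 × 0.12 = 11.4
  Lab reports 78.6 × 0.11 = 8.646
  Homework 80 × 0.3 = 24
  Written exam 98 × 0.26 = 25.48
  Term project 31 × 0.13 = 4.03
Sum = 78.276
Because the Term project minimum was not met, the result is Unsatisfactory.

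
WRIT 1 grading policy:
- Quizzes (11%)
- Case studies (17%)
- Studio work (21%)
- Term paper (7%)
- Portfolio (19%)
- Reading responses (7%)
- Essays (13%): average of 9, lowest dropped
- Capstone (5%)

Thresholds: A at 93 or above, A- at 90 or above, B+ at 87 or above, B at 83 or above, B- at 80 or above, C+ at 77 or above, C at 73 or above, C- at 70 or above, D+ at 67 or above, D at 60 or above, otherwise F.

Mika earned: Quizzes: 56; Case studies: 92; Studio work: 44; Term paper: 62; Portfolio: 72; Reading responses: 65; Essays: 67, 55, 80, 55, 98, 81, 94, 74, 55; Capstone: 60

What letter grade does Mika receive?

Essays: drop 55 → average of remaining 8 = 604/8 = 75.5
Weighted total:
  Quizzes 56 × 0.11 = 6.16
  Case studies 92 × 0.17 = 15.64
  Studio work 44 × 0.21 = 9.24
  Term paper 62 × 0.07 = 4.34
  Portfolio 72 × 0.19 = 13.68
  Reading responses 65 × 0.07 = 4.55
  Essays 75.5 × 0.13 = 9.815
  Capstone 60 × 0.05 = 3
Sum = 66.425
66.425 is ≥ 60 and < 67 → D

D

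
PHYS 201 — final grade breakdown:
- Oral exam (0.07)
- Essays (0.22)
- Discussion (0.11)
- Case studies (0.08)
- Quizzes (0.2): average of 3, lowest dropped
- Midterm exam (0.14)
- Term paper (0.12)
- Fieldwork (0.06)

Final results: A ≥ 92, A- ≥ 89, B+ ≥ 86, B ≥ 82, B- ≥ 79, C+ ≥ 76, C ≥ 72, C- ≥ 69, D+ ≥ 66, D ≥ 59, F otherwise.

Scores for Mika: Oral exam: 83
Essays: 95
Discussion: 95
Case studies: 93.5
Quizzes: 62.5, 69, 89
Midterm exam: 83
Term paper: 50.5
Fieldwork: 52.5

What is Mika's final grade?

B-

Quizzes: drop 62.5 → average of remaining 2 = 158/2 = 79
Weighted total:
  Oral exam 83 × 0.07 = 5.81
  Essays 95 × 0.22 = 20.9
  Discussion 95 × 0.11 = 10.45
  Case studies 93.5 × 0.08 = 7.48
  Quizzes 79 × 0.2 = 15.8
  Midterm exam 83 × 0.14 = 11.62
  Term paper 50.5 × 0.12 = 6.06
  Fieldwork 52.5 × 0.06 = 3.15
Sum = 81.27
81.27 is ≥ 79 and < 82 → B-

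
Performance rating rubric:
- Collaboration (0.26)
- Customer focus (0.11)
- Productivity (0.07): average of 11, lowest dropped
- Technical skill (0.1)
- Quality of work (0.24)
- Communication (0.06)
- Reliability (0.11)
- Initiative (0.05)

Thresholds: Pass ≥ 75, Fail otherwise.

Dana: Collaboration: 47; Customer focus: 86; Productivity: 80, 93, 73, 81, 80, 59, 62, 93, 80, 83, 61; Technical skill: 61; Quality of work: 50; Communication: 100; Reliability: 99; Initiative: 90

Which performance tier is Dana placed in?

Fail

Productivity: drop 59 → average of remaining 10 = 786/10 = 78.6
Weighted total:
  Collaboration 47 × 0.26 = 12.22
  Customer focus 86 × 0.11 = 9.46
  Productivity 78.6 × 0.07 = 5.502
  Technical skill 61 × 0.1 = 6.1
  Quality of work 50 × 0.24 = 12
  Communication 100 × 0.06 = 6
  Reliability 99 × 0.11 = 10.89
  Initiative 90 × 0.05 = 4.5
Sum = 66.672
66.672 < 75 → Fail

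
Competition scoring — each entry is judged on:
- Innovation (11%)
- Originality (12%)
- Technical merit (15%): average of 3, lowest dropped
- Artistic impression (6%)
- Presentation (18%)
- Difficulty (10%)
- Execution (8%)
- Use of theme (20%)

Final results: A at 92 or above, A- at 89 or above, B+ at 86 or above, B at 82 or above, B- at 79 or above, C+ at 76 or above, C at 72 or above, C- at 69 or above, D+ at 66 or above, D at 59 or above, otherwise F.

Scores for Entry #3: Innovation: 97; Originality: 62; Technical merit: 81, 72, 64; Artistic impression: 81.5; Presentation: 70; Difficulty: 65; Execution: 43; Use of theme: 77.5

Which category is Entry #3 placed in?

Technical merit: drop 64 → average of remaining 2 = 153/2 = 76.5
Weighted total:
  Innovation 97 × 0.11 = 10.67
  Originality 62 × 0.12 = 7.44
  Technical merit 76.5 × 0.15 = 11.475
  Artistic impression 81.5 × 0.06 = 4.89
  Presentation 70 × 0.18 = 12.6
  Difficulty 65 × 0.1 = 6.5
  Execution 43 × 0.08 = 3.44
  Use of theme 77.5 × 0.2 = 15.5
Sum = 72.515
72.515 is ≥ 72 and < 76 → C

C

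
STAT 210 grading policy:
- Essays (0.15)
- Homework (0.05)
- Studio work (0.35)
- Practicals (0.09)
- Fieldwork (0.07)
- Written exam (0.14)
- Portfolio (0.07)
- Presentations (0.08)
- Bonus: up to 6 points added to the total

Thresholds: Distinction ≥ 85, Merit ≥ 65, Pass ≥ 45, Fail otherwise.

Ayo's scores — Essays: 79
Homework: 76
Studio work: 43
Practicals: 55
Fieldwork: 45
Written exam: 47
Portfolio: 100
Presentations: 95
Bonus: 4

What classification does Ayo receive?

Pass

Weighted total:
  Essays 79 × 0.15 = 11.85
  Homework 76 × 0.05 = 3.8
  Studio work 43 × 0.35 = 15.05
  Practicals 55 × 0.09 = 4.95
  Fieldwork 45 × 0.07 = 3.15
  Written exam 47 × 0.14 = 6.58
  Portfolio 100 × 0.07 = 7
  Presentations 95 × 0.08 = 7.6
Sum = 59.98
Bonus: 59.98 + 4 = 63.98
63.98 is ≥ 45 and < 65 → Pass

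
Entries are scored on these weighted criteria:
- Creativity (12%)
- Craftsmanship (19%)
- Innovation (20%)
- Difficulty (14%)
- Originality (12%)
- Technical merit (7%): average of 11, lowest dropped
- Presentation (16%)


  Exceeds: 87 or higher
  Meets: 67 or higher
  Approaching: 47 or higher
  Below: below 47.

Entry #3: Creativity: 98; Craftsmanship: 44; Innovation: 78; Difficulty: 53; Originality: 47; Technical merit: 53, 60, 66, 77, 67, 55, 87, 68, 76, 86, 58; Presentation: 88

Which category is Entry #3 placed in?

Meets

Technical merit: drop 53 → average of remaining 10 = 700/10 = 70
Weighted total:
  Creativity 98 × 0.12 = 11.76
  Craftsmanship 44 × 0.19 = 8.36
  Innovation 78 × 0.2 = 15.6
  Difficulty 53 × 0.14 = 7.42
  Originality 47 × 0.12 = 5.64
  Technical merit 70 × 0.07 = 4.9
  Presentation 88 × 0.16 = 14.08
Sum = 67.76
67.76 is ≥ 67 and < 87 → Meets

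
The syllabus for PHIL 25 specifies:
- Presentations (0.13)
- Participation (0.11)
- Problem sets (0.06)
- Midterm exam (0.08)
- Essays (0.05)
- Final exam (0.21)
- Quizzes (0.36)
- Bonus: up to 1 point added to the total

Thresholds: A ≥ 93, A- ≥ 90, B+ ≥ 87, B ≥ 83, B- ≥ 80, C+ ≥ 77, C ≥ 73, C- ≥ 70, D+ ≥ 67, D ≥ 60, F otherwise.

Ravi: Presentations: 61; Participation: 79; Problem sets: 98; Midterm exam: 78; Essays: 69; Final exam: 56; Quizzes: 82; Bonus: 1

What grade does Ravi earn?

Weighted total:
  Presentations 61 × 0.13 = 7.93
  Participation 79 × 0.11 = 8.69
  Problem sets 98 × 0.06 = 5.88
  Midterm exam 78 × 0.08 = 6.24
  Essays 69 × 0.05 = 3.45
  Final exam 56 × 0.21 = 11.76
  Quizzes 82 × 0.36 = 29.52
Sum = 73.47
Bonus: 73.47 + 1 = 74.47
74.47 is ≥ 73 and < 77 → C

C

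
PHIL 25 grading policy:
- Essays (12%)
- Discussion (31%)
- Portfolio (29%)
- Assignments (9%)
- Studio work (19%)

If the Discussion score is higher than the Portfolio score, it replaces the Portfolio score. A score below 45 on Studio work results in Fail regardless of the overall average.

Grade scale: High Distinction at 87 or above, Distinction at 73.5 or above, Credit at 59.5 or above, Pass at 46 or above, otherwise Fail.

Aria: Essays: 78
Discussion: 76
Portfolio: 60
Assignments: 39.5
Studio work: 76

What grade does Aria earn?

Credit

Discussion (76) > Portfolio (60), so Portfolio counts as 76.
Studio work score 76 ≥ 45: minimum met.
Weighted total:
  Essays 78 × 0.12 = 9.36
  Discussion 76 × 0.31 = 23.56
  Portfolio 76 × 0.29 = 22.04
  Assignments 39.5 × 0.09 = 3.555
  Studio work 76 × 0.19 = 14.44
Sum = 72.955
72.955 is ≥ 59.5 and < 73.5 → Credit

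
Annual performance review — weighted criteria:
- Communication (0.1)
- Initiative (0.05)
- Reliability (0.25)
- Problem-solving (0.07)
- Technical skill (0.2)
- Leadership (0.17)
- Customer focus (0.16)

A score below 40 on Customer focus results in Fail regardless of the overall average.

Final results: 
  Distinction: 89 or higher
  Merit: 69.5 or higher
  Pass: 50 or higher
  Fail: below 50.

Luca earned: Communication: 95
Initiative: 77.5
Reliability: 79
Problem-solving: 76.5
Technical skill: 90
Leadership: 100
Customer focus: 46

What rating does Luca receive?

Customer focus score 46 ≥ 40: minimum met.
Weighted total:
  Communication 95 × 0.1 = 9.5
  Initiative 77.5 × 0.05 = 3.875
  Reliability 79 × 0.25 = 19.75
  Problem-solving 76.5 × 0.07 = 5.355
  Technical skill 90 × 0.2 = 18
  Leadership 100 × 0.17 = 17
  Customer focus 46 × 0.16 = 7.36
Sum = 80.84
80.84 is ≥ 69.5 and < 89 → Merit

Merit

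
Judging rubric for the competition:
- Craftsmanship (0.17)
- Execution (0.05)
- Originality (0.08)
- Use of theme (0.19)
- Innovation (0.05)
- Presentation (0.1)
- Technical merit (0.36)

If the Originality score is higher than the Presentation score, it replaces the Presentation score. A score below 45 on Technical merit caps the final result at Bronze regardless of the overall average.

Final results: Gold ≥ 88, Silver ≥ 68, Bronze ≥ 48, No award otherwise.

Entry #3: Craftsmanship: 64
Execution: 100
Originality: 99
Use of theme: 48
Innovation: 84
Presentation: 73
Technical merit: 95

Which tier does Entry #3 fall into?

Silver

Originality (99) > Presentation (73), so Presentation counts as 99.
Technical merit score 95 ≥ 45: minimum met.
Weighted total:
  Craftsmanship 64 × 0.17 = 10.88
  Execution 100 × 0.05 = 5
  Originality 99 × 0.08 = 7.92
  Use of theme 48 × 0.19 = 9.12
  Innovation 84 × 0.05 = 4.2
  Presentation 99 × 0.1 = 9.9
  Technical merit 95 × 0.36 = 34.2
Sum = 81.22
81.22 is ≥ 68 and < 88 → Silver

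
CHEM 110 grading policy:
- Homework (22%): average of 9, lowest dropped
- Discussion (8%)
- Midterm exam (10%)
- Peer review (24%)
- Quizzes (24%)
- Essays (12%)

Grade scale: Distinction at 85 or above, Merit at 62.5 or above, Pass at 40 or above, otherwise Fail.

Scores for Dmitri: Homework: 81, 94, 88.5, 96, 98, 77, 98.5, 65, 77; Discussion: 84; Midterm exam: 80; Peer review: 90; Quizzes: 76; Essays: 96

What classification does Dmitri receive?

Homework: drop 65 → average of remaining 8 = 710/8 = 88.75
Weighted total:
  Homework 88.75 × 0.22 = 19.525
  Discussion 84 × 0.08 = 6.72
  Midterm exam 80 × 0.1 = 8
  Peer review 90 × 0.24 = 21.6
  Quizzes 76 × 0.24 = 18.24
  Essays 96 × 0.12 = 11.52
Sum = 85.605
85.605 ≥ 85 → Distinction

Distinction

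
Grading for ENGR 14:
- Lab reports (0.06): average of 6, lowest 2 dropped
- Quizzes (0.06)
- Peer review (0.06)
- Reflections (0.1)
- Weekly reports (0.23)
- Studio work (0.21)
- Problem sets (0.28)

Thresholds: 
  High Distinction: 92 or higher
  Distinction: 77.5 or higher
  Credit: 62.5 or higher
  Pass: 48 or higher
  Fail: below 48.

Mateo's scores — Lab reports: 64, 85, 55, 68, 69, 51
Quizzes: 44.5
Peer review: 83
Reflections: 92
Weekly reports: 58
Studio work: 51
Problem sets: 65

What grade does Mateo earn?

Credit

Lab reports: drop 51, 55 → average of remaining 4 = 286/4 = 71.5
Weighted total:
  Lab reports 71.5 × 0.06 = 4.29
  Quizzes 44.5 × 0.06 = 2.67
  Peer review 83 × 0.06 = 4.98
  Reflections 92 × 0.1 = 9.2
  Weekly reports 58 × 0.23 = 13.34
  Studio work 51 × 0.21 = 10.71
  Problem sets 65 × 0.28 = 18.2
Sum = 63.39
63.39 is ≥ 62.5 and < 77.5 → Credit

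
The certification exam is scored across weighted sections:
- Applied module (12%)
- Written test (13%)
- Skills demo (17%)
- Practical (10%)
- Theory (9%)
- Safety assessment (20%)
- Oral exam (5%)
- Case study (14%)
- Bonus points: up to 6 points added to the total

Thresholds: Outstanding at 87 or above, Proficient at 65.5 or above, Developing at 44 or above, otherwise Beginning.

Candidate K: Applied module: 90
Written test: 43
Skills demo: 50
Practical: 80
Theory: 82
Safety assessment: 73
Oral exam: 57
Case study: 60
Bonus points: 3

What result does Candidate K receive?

Weighted total:
  Applied module 90 × 0.12 = 10.8
  Written test 43 × 0.13 = 5.59
  Skills demo 50 × 0.17 = 8.5
  Practical 80 × 0.1 = 8
  Theory 82 × 0.09 = 7.38
  Safety assessment 73 × 0.2 = 14.6
  Oral exam 57 × 0.05 = 2.85
  Case study 60 × 0.14 = 8.4
Sum = 66.12
Bonus points: 66.12 + 3 = 69.12
69.12 is ≥ 65.5 and < 87 → Proficient

Proficient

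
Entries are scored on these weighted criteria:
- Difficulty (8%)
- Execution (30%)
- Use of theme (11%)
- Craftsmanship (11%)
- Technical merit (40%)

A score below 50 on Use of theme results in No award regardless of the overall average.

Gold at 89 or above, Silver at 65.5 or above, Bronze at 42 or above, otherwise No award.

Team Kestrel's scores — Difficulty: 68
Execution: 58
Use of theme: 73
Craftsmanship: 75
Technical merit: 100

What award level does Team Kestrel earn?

Use of theme score 73 ≥ 50: minimum met.
Weighted total:
  Difficulty 68 × 0.08 = 5.44
  Execution 58 × 0.3 = 17.4
  Use of theme 73 × 0.11 = 8.03
  Craftsmanship 75 × 0.11 = 8.25
  Technical merit 100 × 0.4 = 40
Sum = 79.12
79.12 is ≥ 65.5 and < 89 → Silver

Silver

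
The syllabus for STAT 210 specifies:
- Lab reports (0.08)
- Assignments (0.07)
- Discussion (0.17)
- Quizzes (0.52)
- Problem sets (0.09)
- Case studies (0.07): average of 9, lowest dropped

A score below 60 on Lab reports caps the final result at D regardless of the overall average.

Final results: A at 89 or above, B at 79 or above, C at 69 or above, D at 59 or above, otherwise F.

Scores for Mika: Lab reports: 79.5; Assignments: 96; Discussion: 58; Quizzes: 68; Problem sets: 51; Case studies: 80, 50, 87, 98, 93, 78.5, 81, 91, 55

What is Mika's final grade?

Case studies: drop 50 → average of remaining 8 = 663.5/8 = 82.9375
Lab reports score 79.5 ≥ 60: minimum met.
Weighted total:
  Lab reports 79.5 × 0.08 = 6.36
  Assignments 96 × 0.07 = 6.72
  Discussion 58 × 0.17 = 9.86
  Quizzes 68 × 0.52 = 35.36
  Problem sets 51 × 0.09 = 4.59
  Case studies 82.9375 × 0.07 = 5.805625
Sum = 68.695625
68.695625 is ≥ 59 and < 69 → D

D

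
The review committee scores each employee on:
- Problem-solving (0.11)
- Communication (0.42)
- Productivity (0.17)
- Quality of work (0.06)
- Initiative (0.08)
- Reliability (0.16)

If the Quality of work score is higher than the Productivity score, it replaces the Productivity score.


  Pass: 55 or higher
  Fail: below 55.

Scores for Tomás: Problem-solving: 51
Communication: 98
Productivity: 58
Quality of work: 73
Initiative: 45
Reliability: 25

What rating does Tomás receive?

Quality of work (73) > Productivity (58), so Productivity counts as 73.
Weighted total:
  Problem-solving 51 × 0.11 = 5.61
  Communication 98 × 0.42 = 41.16
  Productivity 73 × 0.17 = 12.41
  Quality of work 73 × 0.06 = 4.38
  Initiative 45 × 0.08 = 3.6
  Reliability 25 × 0.16 = 4
Sum = 71.16
71.16 ≥ 55 → Pass

Pass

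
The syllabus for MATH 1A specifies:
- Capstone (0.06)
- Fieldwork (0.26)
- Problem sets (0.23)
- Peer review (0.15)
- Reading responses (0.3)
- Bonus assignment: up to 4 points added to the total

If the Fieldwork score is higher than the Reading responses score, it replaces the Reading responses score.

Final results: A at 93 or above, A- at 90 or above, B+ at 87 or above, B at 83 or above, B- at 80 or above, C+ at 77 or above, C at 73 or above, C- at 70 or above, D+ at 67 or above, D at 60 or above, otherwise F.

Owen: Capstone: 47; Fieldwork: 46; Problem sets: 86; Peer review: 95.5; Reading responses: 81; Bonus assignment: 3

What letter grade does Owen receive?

Fieldwork (46) ≤ Reading responses (81), so Reading responses stays at 81.
Weighted total:
  Capstone 47 × 0.06 = 2.82
  Fieldwork 46 × 0.26 = 11.96
  Problem sets 86 × 0.23 = 19.78
  Peer review 95.5 × 0.15 = 14.325
  Reading responses 81 × 0.3 = 24.3
Sum = 73.185
Bonus assignment: 73.185 + 3 = 76.185
76.185 is ≥ 73 and < 77 → C

C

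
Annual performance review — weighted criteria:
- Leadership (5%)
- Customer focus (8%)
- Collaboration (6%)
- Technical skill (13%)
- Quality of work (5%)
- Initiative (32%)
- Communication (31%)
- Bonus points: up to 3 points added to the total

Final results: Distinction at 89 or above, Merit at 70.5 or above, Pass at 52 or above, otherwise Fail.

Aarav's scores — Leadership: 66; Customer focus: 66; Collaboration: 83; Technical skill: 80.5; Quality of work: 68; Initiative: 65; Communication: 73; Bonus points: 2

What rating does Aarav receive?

Merit

Weighted total:
  Leadership 66 × 0.05 = 3.3
  Customer focus 66 × 0.08 = 5.28
  Collaboration 83 × 0.06 = 4.98
  Technical skill 80.5 × 0.13 = 10.465
  Quality of work 68 × 0.05 = 3.4
  Initiative 65 × 0.32 = 20.8
  Communication 73 × 0.31 = 22.63
Sum = 70.855
Bonus points: 70.855 + 2 = 72.855
72.855 is ≥ 70.5 and < 89 → Merit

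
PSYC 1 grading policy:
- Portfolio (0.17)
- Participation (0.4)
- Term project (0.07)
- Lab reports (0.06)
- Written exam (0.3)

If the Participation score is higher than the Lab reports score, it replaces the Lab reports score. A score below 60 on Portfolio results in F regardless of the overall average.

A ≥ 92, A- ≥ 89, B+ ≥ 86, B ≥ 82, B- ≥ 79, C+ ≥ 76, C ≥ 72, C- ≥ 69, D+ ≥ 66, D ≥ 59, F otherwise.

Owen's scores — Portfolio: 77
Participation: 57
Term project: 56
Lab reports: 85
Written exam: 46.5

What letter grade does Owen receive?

F

Participation (57) ≤ Lab reports (85), so Lab reports stays at 85.
Portfolio score 77 ≥ 60: minimum met.
Weighted total:
  Portfolio 77 × 0.17 = 13.09
  Participation 57 × 0.4 = 22.8
  Term project 56 × 0.07 = 3.92
  Lab reports 85 × 0.06 = 5.1
  Written exam 46.5 × 0.3 = 13.95
Sum = 58.86
58.86 < 59 → F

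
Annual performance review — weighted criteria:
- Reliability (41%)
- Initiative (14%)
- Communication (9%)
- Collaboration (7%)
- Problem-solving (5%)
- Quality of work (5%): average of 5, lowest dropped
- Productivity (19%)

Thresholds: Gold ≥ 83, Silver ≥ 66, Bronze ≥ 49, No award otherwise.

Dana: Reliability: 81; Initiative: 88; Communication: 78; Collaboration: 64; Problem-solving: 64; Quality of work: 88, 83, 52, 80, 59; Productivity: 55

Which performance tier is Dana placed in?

Quality of work: drop 52 → average of remaining 4 = 310/4 = 77.5
Weighted total:
  Reliability 81 × 0.41 = 33.21
  Initiative 88 × 0.14 = 12.32
  Communication 78 × 0.09 = 7.02
  Collaboration 64 × 0.07 = 4.48
  Problem-solving 64 × 0.05 = 3.2
  Quality of work 77.5 × 0.05 = 3.875
  Productivity 55 × 0.19 = 10.45
Sum = 74.555
74.555 is ≥ 66 and < 83 → Silver

Silver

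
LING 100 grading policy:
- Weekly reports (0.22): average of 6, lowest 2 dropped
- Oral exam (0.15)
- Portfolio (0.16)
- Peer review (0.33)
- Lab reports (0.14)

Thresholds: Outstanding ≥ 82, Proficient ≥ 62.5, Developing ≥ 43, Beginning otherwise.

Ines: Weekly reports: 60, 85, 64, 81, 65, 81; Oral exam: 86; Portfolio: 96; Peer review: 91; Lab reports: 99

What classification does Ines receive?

Outstanding

Weekly reports: drop 60, 64 → average of remaining 4 = 312/4 = 78
Weighted total:
  Weekly reports 78 × 0.22 = 17.16
  Oral exam 86 × 0.15 = 12.9
  Portfolio 96 × 0.16 = 15.36
  Peer review 91 × 0.33 = 30.03
  Lab reports 99 × 0.14 = 13.86
Sum = 89.31
89.31 ≥ 82 → Outstanding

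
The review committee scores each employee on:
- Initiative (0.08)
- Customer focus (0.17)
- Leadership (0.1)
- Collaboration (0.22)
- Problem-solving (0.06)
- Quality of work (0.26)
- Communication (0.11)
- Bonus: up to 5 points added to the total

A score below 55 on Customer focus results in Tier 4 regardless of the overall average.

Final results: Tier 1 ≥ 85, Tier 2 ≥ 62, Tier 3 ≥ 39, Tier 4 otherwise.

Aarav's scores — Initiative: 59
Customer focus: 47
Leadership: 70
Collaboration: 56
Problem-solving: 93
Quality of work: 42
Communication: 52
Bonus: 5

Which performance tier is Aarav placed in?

Customer focus score 47 < 55: minimum not met.
Weighted total:
  Initiative 59 × 0.08 = 4.72
  Customer focus 47 × 0.17 = 7.99
  Leadership 70 × 0.1 = 7
  Collaboration 56 × 0.22 = 12.32
  Problem-solving 93 × 0.06 = 5.58
  Quality of work 42 × 0.26 = 10.92
  Communication 52 × 0.11 = 5.72
Sum = 54.25
Bonus: 54.25 + 5 = 59.25
Because the Customer focus minimum was not met, the result is Tier 4.

Tier 4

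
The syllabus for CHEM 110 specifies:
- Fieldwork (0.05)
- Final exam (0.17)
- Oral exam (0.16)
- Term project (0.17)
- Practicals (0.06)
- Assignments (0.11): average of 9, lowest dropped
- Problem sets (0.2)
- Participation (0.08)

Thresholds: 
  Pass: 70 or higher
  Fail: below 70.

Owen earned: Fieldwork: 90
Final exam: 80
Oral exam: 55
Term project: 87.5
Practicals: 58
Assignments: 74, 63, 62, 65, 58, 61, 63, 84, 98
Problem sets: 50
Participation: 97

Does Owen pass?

Pass

Assignments: drop 58 → average of remaining 8 = 570/8 = 71.25
Weighted total:
  Fieldwork 90 × 0.05 = 4.5
  Final exam 80 × 0.17 = 13.6
  Oral exam 55 × 0.16 = 8.8
  Term project 87.5 × 0.17 = 14.875
  Practicals 58 × 0.06 = 3.48
  Assignments 71.25 × 0.11 = 7.8375
  Problem sets 50 × 0.2 = 10
  Participation 97 × 0.08 = 7.76
Sum = 70.8525
70.8525 ≥ 70 → Pass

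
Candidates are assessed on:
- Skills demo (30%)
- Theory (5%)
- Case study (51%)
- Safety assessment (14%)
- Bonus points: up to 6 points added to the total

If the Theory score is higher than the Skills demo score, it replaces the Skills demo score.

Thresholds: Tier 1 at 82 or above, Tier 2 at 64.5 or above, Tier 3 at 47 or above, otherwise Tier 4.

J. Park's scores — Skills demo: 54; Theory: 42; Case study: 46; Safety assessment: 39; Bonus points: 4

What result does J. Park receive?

Tier 3

Theory (42) ≤ Skills demo (54), so Skills demo stays at 54.
Weighted total:
  Skills demo 54 × 0.3 = 16.2
  Theory 42 × 0.05 = 2.1
  Case study 46 × 0.51 = 23.46
  Safety assessment 39 × 0.14 = 5.46
Sum = 47.22
Bonus points: 47.22 + 4 = 51.22
51.22 is ≥ 47 and < 64.5 → Tier 3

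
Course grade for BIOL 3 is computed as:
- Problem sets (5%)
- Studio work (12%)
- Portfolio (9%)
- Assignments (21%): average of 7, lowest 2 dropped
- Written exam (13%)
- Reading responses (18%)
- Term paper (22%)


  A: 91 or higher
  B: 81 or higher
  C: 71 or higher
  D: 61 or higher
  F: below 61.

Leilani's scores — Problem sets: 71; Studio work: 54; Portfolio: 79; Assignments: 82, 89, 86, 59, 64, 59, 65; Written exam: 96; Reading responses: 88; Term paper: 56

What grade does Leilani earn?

C

Assignments: drop 59, 59 → average of remaining 5 = 386/5 = 77.2
Weighted total:
  Problem sets 71 × 0.05 = 3.55
  Studio work 54 × 0.12 = 6.48
  Portfolio 79 × 0.09 = 7.11
  Assignments 77.2 × 0.21 = 16.212
  Written exam 96 × 0.13 = 12.48
  Reading responses 88 × 0.18 = 15.84
  Term paper 56 × 0.22 = 12.32
Sum = 73.992
73.992 is ≥ 71 and < 81 → C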